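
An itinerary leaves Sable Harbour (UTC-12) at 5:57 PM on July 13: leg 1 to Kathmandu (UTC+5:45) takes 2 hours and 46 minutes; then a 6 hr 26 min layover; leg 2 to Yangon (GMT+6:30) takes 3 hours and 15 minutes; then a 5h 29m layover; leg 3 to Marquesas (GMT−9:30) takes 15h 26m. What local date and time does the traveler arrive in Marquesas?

Convert departure to UTC: 5:57 PM + 12:00 = 5:57 AM UTC on Jul 14.
Add 2 hours and 46 minutes leg 1 → 8:43 AM UTC.
Add 6 hours and 26 minutes layover in Kathmandu → 3:09 PM UTC.
Add 3 hours and 15 minutes leg 2 → 6:24 PM UTC.
Add 5 hours and 29 minutes layover in Yangon → 11:53 PM UTC.
Add 15 hours 26 minutes leg 3 → 3:19 PM UTC (Jul 15).
Marquesas is UTC−9:30, so local arrival = 3:19 PM − 9:30 = 5:49 AM on Jul 15.

5:49 AM on July 15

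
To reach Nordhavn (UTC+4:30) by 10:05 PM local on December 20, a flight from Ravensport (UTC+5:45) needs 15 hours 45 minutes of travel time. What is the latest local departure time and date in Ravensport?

7:35 AM on Dec 20

Target arrival in UTC: 10:05 PM − 4:30 = 5:35 PM on Dec 20.
Subtract 15 hours 45 minutes → departure 1:50 AM UTC on Dec 20.
Ravensport is UTC+5:45: 1:50 AM + 5:45 = 7:35 AM on Dec 20.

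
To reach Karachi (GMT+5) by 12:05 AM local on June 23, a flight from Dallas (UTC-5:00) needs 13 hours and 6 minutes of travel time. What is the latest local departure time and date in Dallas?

12:59 AM on June 22

Target arrival in UTC: 12:05 AM − 5:00 = 7:05 PM on Jun 22.
Subtract 13 hours and 6 minutes → departure 5:59 AM UTC on Jun 22.
Dallas is UTC−5:00: 5:59 AM − 5:00 = 12:59 AM on Jun 22.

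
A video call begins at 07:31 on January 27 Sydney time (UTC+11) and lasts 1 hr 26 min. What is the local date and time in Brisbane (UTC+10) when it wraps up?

07:57 on January 27

Convert start to UTC: 07:31 − 11:00 = 20:31 UTC on Jan 26.
Add 1 hour and 26 minutes duration → 21:57 UTC.
Brisbane is UTC+10:00, so local end time = 21:57 + 10:00 = 07:57 on Jan 27.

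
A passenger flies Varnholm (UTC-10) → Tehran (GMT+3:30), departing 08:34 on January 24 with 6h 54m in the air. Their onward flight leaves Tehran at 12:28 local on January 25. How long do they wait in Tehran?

7 hours 30 minutes

Convert departure to UTC: 08:34 + 10:00 = 18:34 UTC on Jan 24.
Add 6 hours 54 minutes flight time → 01:28 UTC (Jan 25).
Tehran is UTC+3:30, so local arrival = 01:28 + 3:30 = 04:58 on Jan 25.
Layover = 12:28 − 04:58 = 7 hours 30 minutes.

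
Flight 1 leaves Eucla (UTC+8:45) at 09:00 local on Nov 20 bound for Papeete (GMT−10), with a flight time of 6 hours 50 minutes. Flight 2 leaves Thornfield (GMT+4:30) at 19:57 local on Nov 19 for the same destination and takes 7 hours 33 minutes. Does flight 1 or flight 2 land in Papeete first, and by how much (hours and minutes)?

Flight 1 in UTC: 09:00 − 8:45 = 00:15 on Nov 20.
+6 hours and 50 minutes → arrive 07:05 UTC on Nov 20.
Flight 2 in UTC: 19:57 − 4:30 = 15:27 on Nov 19.
+7 hours 33 minutes → arrive 23:00 UTC on Nov 19.
Flight 2 lands earlier by 8 hours 5 minutes.

the second, by 8 hours 5 minutes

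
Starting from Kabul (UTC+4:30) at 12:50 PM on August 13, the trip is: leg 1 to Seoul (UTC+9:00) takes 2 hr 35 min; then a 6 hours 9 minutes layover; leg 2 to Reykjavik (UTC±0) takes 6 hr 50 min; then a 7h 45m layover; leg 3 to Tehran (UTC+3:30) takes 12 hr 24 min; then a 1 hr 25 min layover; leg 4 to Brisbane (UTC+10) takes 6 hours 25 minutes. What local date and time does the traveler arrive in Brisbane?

Convert departure to UTC: 12:50 PM − 4:30 = 8:20 AM UTC on Aug 13.
Add 2 hours and 35 minutes leg 1 → 10:55 AM UTC.
Add 6 hours and 9 minutes layover in Seoul → 5:04 PM UTC.
Add 6 hours 50 minutes leg 2 → 11:54 PM UTC.
Add 7 hours and 45 minutes layover in Reykjavik → 7:39 AM UTC (Aug 14).
Add 12 hours and 24 minutes leg 3 → 8:03 PM UTC.
Add 1 hour 25 minutes layover in Tehran → 9:28 PM UTC.
Add 6 hours and 25 minutes leg 4 → 3:53 AM UTC (Aug 15).
Brisbane is UTC+10:00, so local arrival = 3:53 AM + 10:00 = 1:53 PM on Aug 15.

1:53 PM on August 15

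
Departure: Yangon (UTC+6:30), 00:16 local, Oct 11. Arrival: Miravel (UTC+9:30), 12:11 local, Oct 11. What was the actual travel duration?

Departure in UTC: 00:16 − 6:30 = 17:46 on Oct 10.
Arrival in UTC: 12:11 − 9:30 = 02:41 on Oct 11.
Elapsed = 02:41 − 17:46 (+1 day) = 8 hours 55 minutes.

8 hours 55 minutes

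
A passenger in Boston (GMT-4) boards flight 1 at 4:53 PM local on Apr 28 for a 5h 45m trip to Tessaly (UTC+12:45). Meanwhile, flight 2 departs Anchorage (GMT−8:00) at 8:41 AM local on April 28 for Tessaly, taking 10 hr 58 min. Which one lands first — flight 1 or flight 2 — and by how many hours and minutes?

Flight 1 in UTC: 4:53 PM + 4:00 = 8:53 PM on Apr 28.
+5 hours 45 minutes → arrive 2:38 AM UTC on Apr 29.
Flight 2 in UTC: 8:41 AM + 8:00 = 4:41 PM on Apr 28.
+10 hours and 58 minutes → arrive 3:39 AM UTC on Apr 29.
Flight 1 lands earlier by 1 hour 1 minute.

the first, by 1 hour 1 minute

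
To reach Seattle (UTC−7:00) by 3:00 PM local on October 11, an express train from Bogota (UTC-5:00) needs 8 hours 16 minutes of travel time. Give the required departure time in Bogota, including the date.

8:44 AM on October 11

Target arrival in UTC: 3:00 PM + 7:00 = 10:00 PM on Oct 11.
Subtract 8 hours and 16 minutes → departure 1:44 PM UTC on Oct 11.
Bogota is UTC−5:00: 1:44 PM − 5:00 = 8:44 AM on Oct 11.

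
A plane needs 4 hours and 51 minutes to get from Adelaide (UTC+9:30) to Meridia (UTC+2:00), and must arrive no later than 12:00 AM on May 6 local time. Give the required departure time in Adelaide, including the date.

2:39 AM on May 6

Target arrival in UTC: 12:00 AM − 2:00 = 10:00 PM on May 5.
Subtract 4 hours and 51 minutes → departure 5:09 PM UTC on May 5.
Adelaide is UTC+9:30: 5:09 PM + 9:30 = 2:39 AM on May 6.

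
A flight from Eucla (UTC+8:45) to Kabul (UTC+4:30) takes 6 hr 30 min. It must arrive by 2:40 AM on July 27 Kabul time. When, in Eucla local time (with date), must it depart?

Target arrival in UTC: 2:40 AM − 4:30 = 10:10 PM on Jul 26.
Subtract 6 hours and 30 minutes → departure 3:40 PM UTC on Jul 26.
Eucla is UTC+8:45: 3:40 PM + 8:45 = 12:25 AM on Jul 27.

12:25 AM on July 27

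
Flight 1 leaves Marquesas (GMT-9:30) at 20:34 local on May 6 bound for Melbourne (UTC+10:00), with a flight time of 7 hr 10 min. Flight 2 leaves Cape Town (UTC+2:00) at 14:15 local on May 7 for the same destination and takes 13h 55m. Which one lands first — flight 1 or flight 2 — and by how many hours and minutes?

the first, by 12 hours 56 minutes

Flight 1 in UTC: 20:34 + 9:30 = 06:04 on May 7.
+7 hours 10 minutes → arrive 13:14 UTC on May 7.
Flight 2 in UTC: 14:15 − 2:00 = 12:15 on May 7.
+13 hours and 55 minutes → arrive 02:10 UTC on May 8.
Flight 1 lands earlier by 12 hours 56 minutes.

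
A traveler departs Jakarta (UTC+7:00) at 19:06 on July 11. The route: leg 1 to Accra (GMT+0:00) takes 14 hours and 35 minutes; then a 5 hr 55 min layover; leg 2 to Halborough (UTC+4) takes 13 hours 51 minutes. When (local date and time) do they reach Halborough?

02:27 on July 13

Convert departure to UTC: 19:06 − 7:00 = 12:06 UTC on Jul 11.
Add 14 hours and 35 minutes leg 1 → 02:41 UTC (Jul 12).
Add 5 hours 55 minutes layover in Accra → 08:36 UTC.
Add 13 hours 51 minutes leg 2 → 22:27 UTC.
Halborough is UTC+4:00, so local arrival = 22:27 + 4:00 = 02:27 on Jul 13.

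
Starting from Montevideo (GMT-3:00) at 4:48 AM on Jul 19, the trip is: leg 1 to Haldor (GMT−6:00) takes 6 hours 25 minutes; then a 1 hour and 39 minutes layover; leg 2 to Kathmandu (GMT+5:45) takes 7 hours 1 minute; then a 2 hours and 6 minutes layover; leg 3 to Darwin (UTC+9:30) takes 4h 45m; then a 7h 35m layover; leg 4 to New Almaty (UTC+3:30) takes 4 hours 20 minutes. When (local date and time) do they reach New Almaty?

Convert departure to UTC: 4:48 AM + 3:00 = 7:48 AM UTC on Jul 19.
Add 6 hours 25 minutes leg 1 → 2:13 PM UTC.
Add 1 hour 39 minutes layover in Haldor → 3:52 PM UTC.
Add 7 hours 1 minute leg 2 → 10:53 PM UTC.
Add 2 hours 6 minutes layover in Kathmandu → 12:59 AM UTC (Jul 20).
Add 4 hours and 45 minutes leg 3 → 5:44 AM UTC.
Add 7 hours and 35 minutes layover in Darwin → 1:19 PM UTC.
Add 4 hours 20 minutes leg 4 → 5:39 PM UTC.
New Almaty is UTC+3:30, so local arrival = 5:39 PM + 3:30 = 9:09 PM on Jul 20.

9:09 PM on July 20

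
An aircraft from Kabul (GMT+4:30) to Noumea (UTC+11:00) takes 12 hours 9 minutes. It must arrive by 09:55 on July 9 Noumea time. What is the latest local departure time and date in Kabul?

15:16 on July 8

Target arrival in UTC: 09:55 − 11:00 = 22:55 on Jul 8.
Subtract 12 hours 9 minutes → departure 10:46 UTC on Jul 8.
Kabul is UTC+4:30: 10:46 + 4:30 = 15:16 on Jul 8.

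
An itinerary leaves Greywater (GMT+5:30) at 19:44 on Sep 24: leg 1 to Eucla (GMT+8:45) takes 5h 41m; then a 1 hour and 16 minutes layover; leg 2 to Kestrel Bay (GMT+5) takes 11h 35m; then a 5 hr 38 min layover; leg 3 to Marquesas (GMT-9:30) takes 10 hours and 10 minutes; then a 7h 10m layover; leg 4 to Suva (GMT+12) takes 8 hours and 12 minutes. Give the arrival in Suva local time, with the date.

Convert departure to UTC: 19:44 − 5:30 = 14:14 UTC on Sep 24.
Add 5 hours 41 minutes leg 1 → 19:55 UTC.
Add 1 hour 16 minutes layover in Eucla → 21:11 UTC.
Add 11 hours and 35 minutes leg 2 → 08:46 UTC (Sep 25).
Add 5 hours and 38 minutes layover in Kestrel Bay → 14:24 UTC.
Add 10 hours 10 minutes leg 3 → 00:34 UTC (Sep 26).
Add 7 hours and 10 minutes layover in Marquesas → 07:44 UTC.
Add 8 hours 12 minutes leg 4 → 15:56 UTC.
Suva is UTC+12:00, so local arrival = 15:56 + 12:00 = 03:56 on Sep 27.

03:56 on Sep 27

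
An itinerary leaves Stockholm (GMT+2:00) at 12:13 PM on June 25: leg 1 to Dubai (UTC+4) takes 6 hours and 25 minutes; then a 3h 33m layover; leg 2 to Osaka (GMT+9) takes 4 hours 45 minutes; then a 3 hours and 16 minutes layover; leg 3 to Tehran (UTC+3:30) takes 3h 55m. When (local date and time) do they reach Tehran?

Convert departure to UTC: 12:13 PM − 2:00 = 10:13 AM UTC on Jun 25.
Add 6 hours and 25 minutes leg 1 → 4:38 PM UTC.
Add 3 hours 33 minutes layover in Dubai → 8:11 PM UTC.
Add 4 hours and 45 minutes leg 2 → 12:56 AM UTC (Jun 26).
Add 3 hours 16 minutes layover in Osaka → 4:12 AM UTC.
Add 3 hours and 55 minutes leg 3 → 8:07 AM UTC.
Tehran is UTC+3:30, so local arrival = 8:07 AM + 3:30 = 11:37 AM on Jun 26.

11:37 AM on June 26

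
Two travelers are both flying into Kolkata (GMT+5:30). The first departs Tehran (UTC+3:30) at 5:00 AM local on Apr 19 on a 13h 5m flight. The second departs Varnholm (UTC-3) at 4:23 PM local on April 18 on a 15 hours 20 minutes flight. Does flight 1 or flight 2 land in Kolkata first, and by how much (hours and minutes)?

Flight 1 in UTC: 5:00 AM − 3:30 = 1:30 AM on Apr 19.
+13 hours and 5 minutes → arrive 2:35 PM UTC on Apr 19.
Flight 2 in UTC: 4:23 PM + 3:00 = 7:23 PM on Apr 18.
+15 hours 20 minutes → arrive 10:43 AM UTC on Apr 19.
Flight 2 lands earlier by 3 hours 52 minutes.

the second, by 3 hours 52 minutes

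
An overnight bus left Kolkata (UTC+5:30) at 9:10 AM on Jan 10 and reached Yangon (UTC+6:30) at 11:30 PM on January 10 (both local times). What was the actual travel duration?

13 hours 20 minutes

Departure in UTC: 9:10 AM − 5:30 = 3:40 AM on Jan 10.
Arrival in UTC: 11:30 PM − 6:30 = 5:00 PM on Jan 10.
Elapsed = 5:00 PM − 3:40 AM = 13 hours 20 minutes.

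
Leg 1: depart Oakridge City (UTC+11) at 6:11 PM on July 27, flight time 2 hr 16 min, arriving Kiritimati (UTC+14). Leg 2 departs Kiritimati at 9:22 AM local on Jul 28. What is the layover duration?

9 hours 55 minutes

Convert departure to UTC: 6:11 PM − 11:00 = 7:11 AM UTC on Jul 27.
Add 2 hours and 16 minutes flight time → 9:27 AM UTC.
Kiritimati is UTC+14:00, so local arrival = 9:27 AM + 14:00 = 11:27 PM on Jul 27.
Layover = 9:22 AM − 11:27 PM (+1 day) = 9 hours 55 minutes.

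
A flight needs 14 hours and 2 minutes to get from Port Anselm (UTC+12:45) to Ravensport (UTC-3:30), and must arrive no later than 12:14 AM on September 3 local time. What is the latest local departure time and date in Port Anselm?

Target arrival in UTC: 12:14 AM + 3:30 = 3:44 AM on Sep 3.
Subtract 14 hours 2 minutes → departure 1:42 PM UTC on Sep 2.
Port Anselm is UTC+12:45: 1:42 PM + 12:45 = 2:27 AM on Sep 3.

2:27 AM on September 3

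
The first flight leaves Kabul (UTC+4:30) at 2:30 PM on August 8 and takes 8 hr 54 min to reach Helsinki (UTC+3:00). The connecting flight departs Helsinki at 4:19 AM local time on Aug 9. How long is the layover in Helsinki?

Convert departure to UTC: 2:30 PM − 4:30 = 10:00 AM UTC on Aug 8.
Add 8 hours and 54 minutes flight time → 6:54 PM UTC.
Helsinki is UTC+3:00, so local arrival = 6:54 PM + 3:00 = 9:54 PM on Aug 8.
Layover = 4:19 AM − 9:54 PM (+1 day) = 6 hours 25 minutes.

6 hours 25 minutes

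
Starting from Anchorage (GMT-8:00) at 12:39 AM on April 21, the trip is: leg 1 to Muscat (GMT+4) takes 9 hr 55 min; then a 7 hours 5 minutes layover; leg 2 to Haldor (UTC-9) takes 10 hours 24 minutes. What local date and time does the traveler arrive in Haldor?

Convert departure to UTC: 12:39 AM + 8:00 = 8:39 AM UTC on Apr 21.
Add 9 hours 55 minutes leg 1 → 6:34 PM UTC.
Add 7 hours and 5 minutes layover in Muscat → 1:39 AM UTC (Apr 22).
Add 10 hours 24 minutes leg 2 → 12:03 PM UTC.
Haldor is UTC−9:00, so local arrival = 12:03 PM − 9:00 = 3:03 AM on Apr 22.

3:03 AM on April 22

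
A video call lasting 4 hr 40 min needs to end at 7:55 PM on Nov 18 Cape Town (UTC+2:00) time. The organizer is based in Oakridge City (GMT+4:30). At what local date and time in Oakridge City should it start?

Target end time in UTC: 7:55 PM − 2:00 = 5:55 PM on Nov 18.
Subtract 4 hours and 40 minutes → start 1:15 PM UTC on Nov 18.
Oakridge City is UTC+4:30: 1:15 PM + 4:30 = 5:45 PM on Nov 18.

5:45 PM on November 18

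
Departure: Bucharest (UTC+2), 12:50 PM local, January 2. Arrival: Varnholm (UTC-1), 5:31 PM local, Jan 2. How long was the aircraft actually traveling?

Departure in UTC: 12:50 PM − 2:00 = 10:50 AM on Jan 2.
Arrival in UTC: 5:31 PM + 1:00 = 6:31 PM on Jan 2.
Elapsed = 6:31 PM − 10:50 AM = 7 hours 41 minutes.

7 hours 41 minutes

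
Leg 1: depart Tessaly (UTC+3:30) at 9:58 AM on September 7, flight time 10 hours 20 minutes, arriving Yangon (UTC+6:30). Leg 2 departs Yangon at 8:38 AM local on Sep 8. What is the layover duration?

9 hours 20 minutes

Convert departure to UTC: 9:58 AM − 3:30 = 6:28 AM UTC on Sep 7.
Add 10 hours and 20 minutes flight time → 4:48 PM UTC.
Yangon is UTC+6:30, so local arrival = 4:48 PM + 6:30 = 11:18 PM on Sep 7.
Layover = 8:38 AM − 11:18 PM (+1 day) = 9 hours 20 minutes.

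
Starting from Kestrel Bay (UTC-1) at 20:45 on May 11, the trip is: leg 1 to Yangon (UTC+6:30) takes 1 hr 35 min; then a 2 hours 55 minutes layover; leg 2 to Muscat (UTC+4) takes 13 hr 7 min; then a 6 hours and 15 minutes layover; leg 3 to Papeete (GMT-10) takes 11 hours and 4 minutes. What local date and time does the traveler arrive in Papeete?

22:41 on May 12

Convert departure to UTC: 20:45 + 1:00 = 21:45 UTC on May 11.
Add 1 hour and 35 minutes leg 1 → 23:20 UTC.
Add 2 hours and 55 minutes layover in Yangon → 02:15 UTC (May 12).
Add 13 hours and 7 minutes leg 2 → 15:22 UTC.
Add 6 hours 15 minutes layover in Muscat → 21:37 UTC.
Add 11 hours 4 minutes leg 3 → 08:41 UTC (May 13).
Papeete is UTC−10:00, so local arrival = 08:41 − 10:00 = 22:41 on May 12.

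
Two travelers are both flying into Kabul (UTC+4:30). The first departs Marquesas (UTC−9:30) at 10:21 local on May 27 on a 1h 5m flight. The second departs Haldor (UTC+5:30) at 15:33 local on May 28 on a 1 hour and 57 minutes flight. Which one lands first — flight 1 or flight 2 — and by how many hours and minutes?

Flight 1 in UTC: 10:21 + 9:30 = 19:51 on May 27.
+1 hour and 5 minutes → arrive 20:56 UTC on May 27.
Flight 2 in UTC: 15:33 − 5:30 = 10:03 on May 28.
+1 hour and 57 minutes → arrive 12:00 UTC on May 28.
Flight 1 lands earlier by 15 hours 4 minutes.

the first, by 15 hours 4 minutes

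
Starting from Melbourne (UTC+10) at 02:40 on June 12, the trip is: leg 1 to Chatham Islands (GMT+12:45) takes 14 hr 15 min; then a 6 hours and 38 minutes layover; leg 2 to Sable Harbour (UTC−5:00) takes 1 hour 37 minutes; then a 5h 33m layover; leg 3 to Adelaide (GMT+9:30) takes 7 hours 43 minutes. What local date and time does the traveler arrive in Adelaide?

Convert departure to UTC: 02:40 − 10:00 = 16:40 UTC on Jun 11.
Add 14 hours and 15 minutes leg 1 → 06:55 UTC (Jun 12).
Add 6 hours and 38 minutes layover in Chatham Islands → 13:33 UTC.
Add 1 hour and 37 minutes leg 2 → 15:10 UTC.
Add 5 hours and 33 minutes layover in Sable Harbour → 20:43 UTC.
Add 7 hours and 43 minutes leg 3 → 04:26 UTC (Jun 13).
Adelaide is UTC+9:30, so local arrival = 04:26 + 9:30 = 13:56 on Jun 13.

13:56 on June 13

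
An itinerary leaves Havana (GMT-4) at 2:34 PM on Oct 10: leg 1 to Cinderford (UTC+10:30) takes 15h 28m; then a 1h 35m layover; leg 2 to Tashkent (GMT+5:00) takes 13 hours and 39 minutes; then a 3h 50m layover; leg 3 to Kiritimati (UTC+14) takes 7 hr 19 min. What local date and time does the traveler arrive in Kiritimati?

2:25 AM on Oct 13

Convert departure to UTC: 2:34 PM + 4:00 = 6:34 PM UTC on Oct 10.
Add 15 hours 28 minutes leg 1 → 10:02 AM UTC (Oct 11).
Add 1 hour 35 minutes layover in Cinderford → 11:37 AM UTC.
Add 13 hours and 39 minutes leg 2 → 1:16 AM UTC (Oct 12).
Add 3 hours 50 minutes layover in Tashkent → 5:06 AM UTC.
Add 7 hours 19 minutes leg 3 → 12:25 PM UTC.
Kiritimati is UTC+14:00, so local arrival = 12:25 PM + 14:00 = 2:25 AM on Oct 13.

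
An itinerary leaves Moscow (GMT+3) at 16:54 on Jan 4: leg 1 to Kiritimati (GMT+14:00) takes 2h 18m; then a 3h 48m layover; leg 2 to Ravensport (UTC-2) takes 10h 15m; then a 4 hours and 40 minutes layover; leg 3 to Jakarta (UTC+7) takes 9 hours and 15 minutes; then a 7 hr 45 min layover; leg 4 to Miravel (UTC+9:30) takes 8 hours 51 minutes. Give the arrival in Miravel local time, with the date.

22:16 on January 6

Convert departure to UTC: 16:54 − 3:00 = 13:54 UTC on Jan 4.
Add 2 hours 18 minutes leg 1 → 16:12 UTC.
Add 3 hours and 48 minutes layover in Kiritimati → 20:00 UTC.
Add 10 hours and 15 minutes leg 2 → 06:15 UTC (Jan 5).
Add 4 hours 40 minutes layover in Ravensport → 10:55 UTC.
Add 9 hours 15 minutes leg 3 → 20:10 UTC.
Add 7 hours 45 minutes layover in Jakarta → 03:55 UTC (Jan 6).
Add 8 hours 51 minutes leg 4 → 12:46 UTC.
Miravel is UTC+9:30, so local arrival = 12:46 + 9:30 = 22:16 on Jan 6.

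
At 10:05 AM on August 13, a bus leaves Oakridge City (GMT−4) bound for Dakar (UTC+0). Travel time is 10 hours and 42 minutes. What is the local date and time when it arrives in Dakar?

12:47 AM on August 14

Convert departure to UTC: 10:05 AM + 4:00 = 2:05 PM UTC on Aug 13.
Add 10 hours 42 minutes travel time → 12:47 AM UTC (Aug 14).
Dakar is UTC+0, so local arrival is the same: 12:47 AM on Aug 14.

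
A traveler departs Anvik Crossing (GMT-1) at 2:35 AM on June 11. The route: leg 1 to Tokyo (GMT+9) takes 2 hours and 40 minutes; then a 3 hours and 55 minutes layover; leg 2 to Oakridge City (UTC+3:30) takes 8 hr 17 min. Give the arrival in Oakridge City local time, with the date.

Convert departure to UTC: 2:35 AM + 1:00 = 3:35 AM UTC on Jun 11.
Add 2 hours 40 minutes leg 1 → 6:15 AM UTC.
Add 3 hours 55 minutes layover in Tokyo → 10:10 AM UTC.
Add 8 hours and 17 minutes leg 2 → 6:27 PM UTC.
Oakridge City is UTC+3:30, so local arrival = 6:27 PM + 3:30 = 9:57 PM on Jun 11.

9:57 PM on Jun 11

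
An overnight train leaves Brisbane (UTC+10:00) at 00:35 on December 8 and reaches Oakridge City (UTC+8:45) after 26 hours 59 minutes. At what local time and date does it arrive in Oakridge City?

Convert departure to UTC: 00:35 − 10:00 = 14:35 UTC on Dec 7.
Add 26 hours and 59 minutes travel time → 17:34 UTC (Dec 8).
Oakridge City is UTC+8:45, so local arrival = 17:34 + 8:45 = 02:19 on Dec 9.

02:19 on December 9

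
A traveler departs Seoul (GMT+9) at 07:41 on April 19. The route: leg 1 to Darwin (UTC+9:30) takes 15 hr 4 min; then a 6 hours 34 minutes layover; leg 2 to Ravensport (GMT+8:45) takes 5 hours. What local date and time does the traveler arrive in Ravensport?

10:04 on April 20

Convert departure to UTC: 07:41 − 9:00 = 22:41 UTC on Apr 18.
Add 15 hours and 4 minutes leg 1 → 13:45 UTC (Apr 19).
Add 6 hours 34 minutes layover in Darwin → 20:19 UTC.
Add 5 hours leg 2 → 01:19 UTC (Apr 20).
Ravensport is UTC+8:45, so local arrival = 01:19 + 8:45 = 10:04 on Apr 20.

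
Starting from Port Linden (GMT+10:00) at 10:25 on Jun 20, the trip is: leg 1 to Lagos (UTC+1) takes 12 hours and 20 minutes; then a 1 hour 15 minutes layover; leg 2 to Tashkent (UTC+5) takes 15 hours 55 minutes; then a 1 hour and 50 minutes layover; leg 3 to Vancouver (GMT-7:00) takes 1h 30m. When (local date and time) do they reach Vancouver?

02:15 on June 21

Convert departure to UTC: 10:25 − 10:00 = 00:25 UTC on Jun 20.
Add 12 hours 20 minutes leg 1 → 12:45 UTC.
Add 1 hour and 15 minutes layover in Lagos → 14:00 UTC.
Add 15 hours 55 minutes leg 2 → 05:55 UTC (Jun 21).
Add 1 hour and 50 minutes layover in Tashkent → 07:45 UTC.
Add 1 hour and 30 minutes leg 3 → 09:15 UTC.
Vancouver is UTC−7:00, so local arrival = 09:15 − 7:00 = 02:15 on Jun 21.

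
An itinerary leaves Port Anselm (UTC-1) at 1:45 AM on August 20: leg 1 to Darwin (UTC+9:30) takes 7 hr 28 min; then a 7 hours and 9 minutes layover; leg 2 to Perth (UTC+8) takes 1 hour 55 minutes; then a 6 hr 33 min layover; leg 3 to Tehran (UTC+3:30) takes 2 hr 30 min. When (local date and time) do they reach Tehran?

7:50 AM on Aug 21

Convert departure to UTC: 1:45 AM + 1:00 = 2:45 AM UTC on Aug 20.
Add 7 hours and 28 minutes leg 1 → 10:13 AM UTC.
Add 7 hours 9 minutes layover in Darwin → 5:22 PM UTC.
Add 1 hour 55 minutes leg 2 → 7:17 PM UTC.
Add 6 hours and 33 minutes layover in Perth → 1:50 AM UTC (Aug 21).
Add 2 hours 30 minutes leg 3 → 4:20 AM UTC.
Tehran is UTC+3:30, so local arrival = 4:20 AM + 3:30 = 7:50 AM on Aug 21.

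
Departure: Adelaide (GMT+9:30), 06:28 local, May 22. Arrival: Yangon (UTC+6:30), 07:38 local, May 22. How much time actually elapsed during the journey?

4 hours 10 minutes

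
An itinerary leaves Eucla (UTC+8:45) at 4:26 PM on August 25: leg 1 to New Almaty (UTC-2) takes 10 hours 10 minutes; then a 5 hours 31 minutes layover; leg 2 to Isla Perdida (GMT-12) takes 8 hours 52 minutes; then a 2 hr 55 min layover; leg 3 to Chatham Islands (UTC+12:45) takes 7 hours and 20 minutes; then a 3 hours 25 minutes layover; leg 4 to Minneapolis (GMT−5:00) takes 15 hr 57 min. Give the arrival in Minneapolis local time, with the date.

8:51 AM on August 27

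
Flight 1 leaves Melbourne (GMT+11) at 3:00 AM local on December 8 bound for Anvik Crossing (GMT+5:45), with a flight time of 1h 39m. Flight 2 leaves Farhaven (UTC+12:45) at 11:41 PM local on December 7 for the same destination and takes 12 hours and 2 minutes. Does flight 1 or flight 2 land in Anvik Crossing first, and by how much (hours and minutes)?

Flight 1 in UTC: 3:00 AM − 11:00 = 4:00 PM on Dec 7.
+1 hour and 39 minutes → arrive 5:39 PM UTC on Dec 7.
Flight 2 in UTC: 11:41 PM − 12:45 = 10:56 AM on Dec 7.
+12 hours and 2 minutes → arrive 10:58 PM UTC on Dec 7.
Flight 1 lands earlier by 5 hours 19 minutes.

the first, by 5 hours 19 minutes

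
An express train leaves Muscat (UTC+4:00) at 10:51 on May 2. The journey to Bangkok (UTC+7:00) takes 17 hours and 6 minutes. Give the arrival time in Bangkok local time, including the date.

06:57 on May 3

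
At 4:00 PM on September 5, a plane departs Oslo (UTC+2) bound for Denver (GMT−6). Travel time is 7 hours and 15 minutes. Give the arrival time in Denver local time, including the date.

3:15 PM on September 5

Denver is 8:00 behind Oslo.
After 7 hours 15 minutes it is 11:15 PM in Oslo.
Shift by the zone difference: 11:15 PM − 8:00 = 3:15 PM on Sep 5 in Denver.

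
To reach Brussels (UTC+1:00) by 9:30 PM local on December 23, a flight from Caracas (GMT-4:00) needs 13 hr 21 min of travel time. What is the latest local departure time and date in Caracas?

3:09 AM on December 23

Target arrival in UTC: 9:30 PM − 1:00 = 8:30 PM on Dec 23.
Subtract 13 hours 21 minutes → departure 7:09 AM UTC on Dec 23.
Caracas is UTC−4:00: 7:09 AM − 4:00 = 3:09 AM on Dec 23.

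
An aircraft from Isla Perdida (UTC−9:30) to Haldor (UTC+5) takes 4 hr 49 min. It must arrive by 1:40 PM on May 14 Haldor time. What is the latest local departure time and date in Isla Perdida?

6:21 PM on May 13

Target arrival in UTC: 1:40 PM − 5:00 = 8:40 AM on May 14.
Subtract 4 hours 49 minutes → departure 3:51 AM UTC on May 14.
Isla Perdida is UTC−9:30: 3:51 AM − 9:30 = 6:21 PM on May 13.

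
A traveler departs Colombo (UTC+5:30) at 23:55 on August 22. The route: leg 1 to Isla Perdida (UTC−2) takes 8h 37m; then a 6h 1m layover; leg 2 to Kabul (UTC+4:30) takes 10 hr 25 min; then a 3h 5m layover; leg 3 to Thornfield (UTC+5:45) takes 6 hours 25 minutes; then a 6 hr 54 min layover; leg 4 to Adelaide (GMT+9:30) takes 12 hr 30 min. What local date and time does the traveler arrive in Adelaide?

09:52 on August 25

Convert departure to UTC: 23:55 − 5:30 = 18:25 UTC on Aug 22.
Add 8 hours and 37 minutes leg 1 → 03:02 UTC (Aug 23).
Add 6 hours and 1 minute layover in Isla Perdida → 09:03 UTC.
Add 10 hours 25 minutes leg 2 → 19:28 UTC.
Add 3 hours and 5 minutes layover in Kabul → 22:33 UTC.
Add 6 hours and 25 minutes leg 3 → 04:58 UTC (Aug 24).
Add 6 hours 54 minutes layover in Thornfield → 11:52 UTC.
Add 12 hours 30 minutes leg 4 → 00:22 UTC (Aug 25).
Adelaide is UTC+9:30, so local arrival = 00:22 + 9:30 = 09:52 on Aug 25.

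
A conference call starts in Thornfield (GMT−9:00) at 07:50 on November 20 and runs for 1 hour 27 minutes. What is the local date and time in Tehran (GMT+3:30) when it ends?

Convert start to UTC: 07:50 + 9:00 = 16:50 UTC on Nov 20.
Add 1 hour and 27 minutes duration → 18:17 UTC.
Tehran is UTC+3:30, so local end time = 18:17 + 3:30 = 21:47 on Nov 20.

21:47 on November 20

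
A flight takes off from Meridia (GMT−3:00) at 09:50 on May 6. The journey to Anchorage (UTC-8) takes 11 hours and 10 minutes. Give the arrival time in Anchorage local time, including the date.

Anchorage is 5:00 behind Meridia.
After 11 hours 10 minutes it is 21:00 in Meridia.
Shift by the zone difference: 21:00 − 5:00 = 16:00 on May 6 in Anchorage.

16:00 on May 6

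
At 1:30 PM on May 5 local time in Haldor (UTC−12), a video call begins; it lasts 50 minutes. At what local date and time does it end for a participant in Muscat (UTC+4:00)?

6:20 AM on May 6

Convert start to UTC: 1:30 PM + 12:00 = 1:30 AM UTC on May 6.
Add 50 minutes duration → 2:20 AM UTC.
Muscat is UTC+4:00, so local end time = 2:20 AM + 4:00 = 6:20 AM on May 6.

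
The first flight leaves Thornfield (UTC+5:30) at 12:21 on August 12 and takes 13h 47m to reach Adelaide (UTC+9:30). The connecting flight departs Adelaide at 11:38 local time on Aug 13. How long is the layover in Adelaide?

Convert departure to UTC: 12:21 − 5:30 = 06:51 UTC on Aug 12.
Add 13 hours and 47 minutes flight time → 20:38 UTC.
Adelaide is UTC+9:30, so local arrival = 20:38 + 9:30 = 06:08 on Aug 13.
Layover = 11:38 − 06:08 = 5 hours 30 minutes.

5 hours 30 minutes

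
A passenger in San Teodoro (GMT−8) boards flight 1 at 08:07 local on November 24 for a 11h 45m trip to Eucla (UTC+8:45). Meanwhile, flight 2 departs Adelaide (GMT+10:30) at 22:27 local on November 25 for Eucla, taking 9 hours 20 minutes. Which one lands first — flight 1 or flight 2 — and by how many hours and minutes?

Flight 1 in UTC: 08:07 + 8:00 = 16:07 on Nov 24.
+11 hours 45 minutes → arrive 03:52 UTC on Nov 25.
Flight 2 in UTC: 22:27 − 10:30 = 11:57 on Nov 25.
+9 hours and 20 minutes → arrive 21:17 UTC on Nov 25.
Flight 1 lands earlier by 17 hours 25 minutes.

the first, by 17 hours 25 minutes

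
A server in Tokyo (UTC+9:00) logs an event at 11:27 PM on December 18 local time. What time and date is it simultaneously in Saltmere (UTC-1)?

1:27 PM on December 18

In UTC: 11:27 PM − 9:00 = 2:27 PM on Dec 18.
Saltmere is UTC−1:00: 2:27 PM − 1:00 = 1:27 PM on Dec 18.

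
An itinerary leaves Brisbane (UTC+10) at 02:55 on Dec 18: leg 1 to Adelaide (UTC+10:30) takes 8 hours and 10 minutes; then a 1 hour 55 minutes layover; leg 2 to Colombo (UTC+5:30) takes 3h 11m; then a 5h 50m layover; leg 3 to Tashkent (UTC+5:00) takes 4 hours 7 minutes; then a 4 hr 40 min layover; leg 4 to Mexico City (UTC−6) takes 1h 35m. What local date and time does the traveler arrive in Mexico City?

16:23 on December 18

Convert departure to UTC: 02:55 − 10:00 = 16:55 UTC on Dec 17.
Add 8 hours 10 minutes leg 1 → 01:05 UTC (Dec 18).
Add 1 hour 55 minutes layover in Adelaide → 03:00 UTC.
Add 3 hours 11 minutes leg 2 → 06:11 UTC.
Add 5 hours and 50 minutes layover in Colombo → 12:01 UTC.
Add 4 hours and 7 minutes leg 3 → 16:08 UTC.
Add 4 hours and 40 minutes layover in Tashkent → 20:48 UTC.
Add 1 hour and 35 minutes leg 4 → 22:23 UTC.
Mexico City is UTC−6:00, so local arrival = 22:23 − 6:00 = 16:23 on Dec 18.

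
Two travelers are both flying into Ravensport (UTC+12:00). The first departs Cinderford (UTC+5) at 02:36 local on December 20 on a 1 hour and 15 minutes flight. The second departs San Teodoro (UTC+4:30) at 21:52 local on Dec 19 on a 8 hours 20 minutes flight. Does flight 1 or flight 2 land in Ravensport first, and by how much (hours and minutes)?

the first, by 2 hours 51 minutes

Flight 1 in UTC: 02:36 − 5:00 = 21:36 on Dec 19.
+1 hour 15 minutes → arrive 22:51 UTC on Dec 19.
Flight 2 in UTC: 21:52 − 4:30 = 17:22 on Dec 19.
+8 hours and 20 minutes → arrive 01:42 UTC on Dec 20.
Flight 1 lands earlier by 2 hours 51 minutes.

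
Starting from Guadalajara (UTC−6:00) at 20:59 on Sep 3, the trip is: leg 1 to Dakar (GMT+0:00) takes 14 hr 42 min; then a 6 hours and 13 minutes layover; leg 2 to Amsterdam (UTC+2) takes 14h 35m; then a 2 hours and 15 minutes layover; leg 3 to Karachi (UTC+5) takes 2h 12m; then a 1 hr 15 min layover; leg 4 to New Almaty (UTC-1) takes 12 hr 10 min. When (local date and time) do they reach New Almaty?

07:21 on September 6

Convert departure to UTC: 20:59 + 6:00 = 02:59 UTC on Sep 4.
Add 14 hours 42 minutes leg 1 → 17:41 UTC.
Add 6 hours and 13 minutes layover in Dakar → 23:54 UTC.
Add 14 hours 35 minutes leg 2 → 14:29 UTC (Sep 5).
Add 2 hours 15 minutes layover in Amsterdam → 16:44 UTC.
Add 2 hours 12 minutes leg 3 → 18:56 UTC.
Add 1 hour and 15 minutes layover in Karachi → 20:11 UTC.
Add 12 hours and 10 minutes leg 4 → 08:21 UTC (Sep 6).
New Almaty is UTC−1:00, so local arrival = 08:21 − 1:00 = 07:21 on Sep 6.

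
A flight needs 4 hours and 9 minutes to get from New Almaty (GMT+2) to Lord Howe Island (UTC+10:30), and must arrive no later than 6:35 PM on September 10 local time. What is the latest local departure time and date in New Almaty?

5:56 AM on September 10

Target arrival in UTC: 6:35 PM − 10:30 = 8:05 AM on Sep 10.
Subtract 4 hours and 9 minutes → departure 3:56 AM UTC on Sep 10.
New Almaty is UTC+2:00: 3:56 AM + 2:00 = 5:56 AM on Sep 10.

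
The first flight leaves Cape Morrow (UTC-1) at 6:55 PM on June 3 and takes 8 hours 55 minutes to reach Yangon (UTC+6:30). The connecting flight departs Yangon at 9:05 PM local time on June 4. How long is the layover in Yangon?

9 hours 45 minutes

Convert departure to UTC: 6:55 PM + 1:00 = 7:55 PM UTC on Jun 3.
Add 8 hours and 55 minutes flight time → 4:50 AM UTC (Jun 4).
Yangon is UTC+6:30, so local arrival = 4:50 AM + 6:30 = 11:20 AM on Jun 4.
Layover = 9:05 PM − 11:20 AM = 9 hours 45 minutes.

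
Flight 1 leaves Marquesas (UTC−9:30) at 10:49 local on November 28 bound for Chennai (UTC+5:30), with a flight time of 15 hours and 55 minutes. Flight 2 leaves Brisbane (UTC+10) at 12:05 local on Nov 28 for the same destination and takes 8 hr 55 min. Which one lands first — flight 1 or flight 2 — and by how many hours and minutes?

Flight 1 in UTC: 10:49 + 9:30 = 20:19 on Nov 28.
+15 hours 55 minutes → arrive 12:14 UTC on Nov 29.
Flight 2 in UTC: 12:05 − 10:00 = 02:05 on Nov 28.
+8 hours 55 minutes → arrive 11:00 UTC on Nov 28.
Flight 2 lands earlier by 25 hours 14 minutes.

the second, by 25 hours 14 minutes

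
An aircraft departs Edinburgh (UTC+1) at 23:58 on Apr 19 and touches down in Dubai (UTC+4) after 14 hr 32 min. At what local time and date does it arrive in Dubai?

17:30 on Apr 20

Convert departure to UTC: 23:58 − 1:00 = 22:58 UTC on Apr 19.
Add 14 hours and 32 minutes travel time → 13:30 UTC (Apr 20).
Dubai is UTC+4:00, so local arrival = 13:30 + 4:00 = 17:30 on Apr 20.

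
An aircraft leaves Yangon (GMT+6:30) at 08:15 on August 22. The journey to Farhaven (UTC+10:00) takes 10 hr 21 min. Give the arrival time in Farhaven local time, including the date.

Convert departure to UTC: 08:15 − 6:30 = 01:45 UTC on Aug 22.
Add 10 hours and 21 minutes travel time → 12:06 UTC.
Farhaven is UTC+10:00, so local arrival = 12:06 + 10:00 = 22:06 on Aug 22.

22:06 on August 22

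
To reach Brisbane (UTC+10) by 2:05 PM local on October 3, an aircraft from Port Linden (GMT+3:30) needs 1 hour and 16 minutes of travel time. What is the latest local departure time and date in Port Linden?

Target arrival in UTC: 2:05 PM − 10:00 = 4:05 AM on Oct 3.
Subtract 1 hour 16 minutes → departure 2:49 AM UTC on Oct 3.
Port Linden is UTC+3:30: 2:49 AM + 3:30 = 6:19 AM on Oct 3.

6:19 AM on October 3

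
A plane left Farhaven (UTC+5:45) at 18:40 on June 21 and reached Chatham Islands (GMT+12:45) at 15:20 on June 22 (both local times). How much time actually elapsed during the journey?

Departure in UTC: 18:40 − 5:45 = 12:55 on Jun 21.
Arrival in UTC: 15:20 − 12:45 = 02:35 on Jun 22.
Elapsed = 02:35 − 12:55 (+1 day) = 13 hours 40 minutes.

13 hours 40 minutes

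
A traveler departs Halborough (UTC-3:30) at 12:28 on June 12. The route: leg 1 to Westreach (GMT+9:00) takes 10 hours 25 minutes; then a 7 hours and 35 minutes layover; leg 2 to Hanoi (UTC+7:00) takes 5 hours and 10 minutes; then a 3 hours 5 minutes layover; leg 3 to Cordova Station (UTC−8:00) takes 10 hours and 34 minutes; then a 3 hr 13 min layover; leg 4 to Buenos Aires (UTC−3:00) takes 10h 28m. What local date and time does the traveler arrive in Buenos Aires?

Convert departure to UTC: 12:28 + 3:30 = 15:58 UTC on Jun 12.
Add 10 hours 25 minutes leg 1 → 02:23 UTC (Jun 13).
Add 7 hours 35 minutes layover in Westreach → 09:58 UTC.
Add 5 hours and 10 minutes leg 2 → 15:08 UTC.
Add 3 hours and 5 minutes layover in Hanoi → 18:13 UTC.
Add 10 hours 34 minutes leg 3 → 04:47 UTC (Jun 14).
Add 3 hours 13 minutes layover in Cordova Station → 08:00 UTC.
Add 10 hours and 28 minutes leg 4 → 18:28 UTC.
Buenos Aires is UTC−3:00, so local arrival = 18:28 − 3:00 = 15:28 on Jun 14.

15:28 on June 14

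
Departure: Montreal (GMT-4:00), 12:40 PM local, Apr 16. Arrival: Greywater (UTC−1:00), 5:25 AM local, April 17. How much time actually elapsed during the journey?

Departure in UTC: 12:40 PM + 4:00 = 4:40 PM on Apr 16.
Arrival in UTC: 5:25 AM + 1:00 = 6:25 AM on Apr 17.
Elapsed = 6:25 AM − 4:40 PM (+1 day) = 13 hours 45 minutes.

13 hours 45 minutes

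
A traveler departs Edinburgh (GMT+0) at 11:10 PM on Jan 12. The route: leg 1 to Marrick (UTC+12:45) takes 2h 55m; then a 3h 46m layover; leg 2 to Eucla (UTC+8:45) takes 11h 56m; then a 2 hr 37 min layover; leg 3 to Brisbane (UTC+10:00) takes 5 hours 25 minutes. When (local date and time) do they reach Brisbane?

Edinburgh is at UTC+0, so departure is already 11:10 PM UTC on Jan 12.
Add 2 hours and 55 minutes leg 1 → 2:05 AM UTC (Jan 13).
Add 3 hours 46 minutes layover in Marrick → 5:51 AM UTC.
Add 11 hours 56 minutes leg 2 → 5:47 PM UTC.
Add 2 hours and 37 minutes layover in Eucla → 8:24 PM UTC.
Add 5 hours and 25 minutes leg 3 → 1:49 AM UTC (Jan 14).
Brisbane is UTC+10:00, so local arrival = 1:49 AM + 10:00 = 11:49 AM on Jan 14.

11:49 AM on January 14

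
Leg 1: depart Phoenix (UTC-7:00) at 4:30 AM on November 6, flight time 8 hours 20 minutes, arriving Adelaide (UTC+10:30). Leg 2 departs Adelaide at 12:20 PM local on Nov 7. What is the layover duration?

6 hours

Convert departure to UTC: 4:30 AM + 7:00 = 11:30 AM UTC on Nov 6.
Add 8 hours 20 minutes flight time → 7:50 PM UTC.
Adelaide is UTC+10:30, so local arrival = 7:50 PM + 10:30 = 6:20 AM on Nov 7.
Layover = 12:20 PM − 6:20 AM = 6 hours.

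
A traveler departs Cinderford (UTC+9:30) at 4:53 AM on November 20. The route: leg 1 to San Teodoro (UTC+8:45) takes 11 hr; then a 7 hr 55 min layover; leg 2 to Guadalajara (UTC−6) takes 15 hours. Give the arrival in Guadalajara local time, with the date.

11:18 PM on November 20

Convert departure to UTC: 4:53 AM − 9:30 = 7:23 PM UTC on Nov 19.
Add 11 hours leg 1 → 6:23 AM UTC (Nov 20).
Add 7 hours 55 minutes layover in San Teodoro → 2:18 PM UTC.
Add 15 hours leg 2 → 5:18 AM UTC (Nov 21).
Guadalajara is UTC−6:00, so local arrival = 5:18 AM − 6:00 = 11:18 PM on Nov 20.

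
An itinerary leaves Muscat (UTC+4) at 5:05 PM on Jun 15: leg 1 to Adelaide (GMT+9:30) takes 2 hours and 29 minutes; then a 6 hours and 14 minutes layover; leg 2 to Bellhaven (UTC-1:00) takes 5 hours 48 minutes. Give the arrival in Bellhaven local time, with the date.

Convert departure to UTC: 5:05 PM − 4:00 = 1:05 PM UTC on Jun 15.
Add 2 hours 29 minutes leg 1 → 3:34 PM UTC.
Add 6 hours 14 minutes layover in Adelaide → 9:48 PM UTC.
Add 5 hours and 48 minutes leg 2 → 3:36 AM UTC (Jun 16).
Bellhaven is UTC−1:00, so local arrival = 3:36 AM − 1:00 = 2:36 AM on Jun 16.

2:36 AM on June 16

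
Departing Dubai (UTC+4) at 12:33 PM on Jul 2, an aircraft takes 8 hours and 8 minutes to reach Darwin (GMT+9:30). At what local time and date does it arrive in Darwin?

2:11 AM on July 3

Convert departure to UTC: 12:33 PM − 4:00 = 8:33 AM UTC on Jul 2.
Add 8 hours and 8 minutes travel time → 4:41 PM UTC.
Darwin is UTC+9:30, so local arrival = 4:41 PM + 9:30 = 2:11 AM on Jul 3.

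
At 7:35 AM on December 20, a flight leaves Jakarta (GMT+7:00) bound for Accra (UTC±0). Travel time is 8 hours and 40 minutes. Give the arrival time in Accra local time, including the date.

9:15 AM on December 20

Convert departure to UTC: 7:35 AM − 7:00 = 12:35 AM UTC on Dec 20.
Add 8 hours and 40 minutes travel time → 9:15 AM UTC.
Accra is UTC+0, so local arrival is the same: 9:15 AM on Dec 20.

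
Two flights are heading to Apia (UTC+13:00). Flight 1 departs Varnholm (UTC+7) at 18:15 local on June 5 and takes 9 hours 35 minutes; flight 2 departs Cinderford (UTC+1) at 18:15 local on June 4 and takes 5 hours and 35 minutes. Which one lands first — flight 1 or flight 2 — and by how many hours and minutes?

the second, by 22 hours

Flight 1 in UTC: 18:15 − 7:00 = 11:15 on Jun 5.
+9 hours and 35 minutes → arrive 20:50 UTC on Jun 5.
Flight 2 in UTC: 18:15 − 1:00 = 17:15 on Jun 4.
+5 hours and 35 minutes → arrive 22:50 UTC on Jun 4.
Flight 2 lands earlier by 22 hours.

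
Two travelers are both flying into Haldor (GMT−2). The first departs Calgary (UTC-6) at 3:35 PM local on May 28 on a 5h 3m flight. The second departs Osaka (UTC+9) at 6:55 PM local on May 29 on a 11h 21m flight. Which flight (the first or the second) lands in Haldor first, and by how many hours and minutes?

the first, by 18 hours 38 minutes

Flight 1 in UTC: 3:35 PM + 6:00 = 9:35 PM on May 28.
+5 hours and 3 minutes → arrive 2:38 AM UTC on May 29.
Flight 2 in UTC: 6:55 PM − 9:00 = 9:55 AM on May 29.
+11 hours 21 minutes → arrive 9:16 PM UTC on May 29.
Flight 1 lands earlier by 18 hours 38 minutes.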